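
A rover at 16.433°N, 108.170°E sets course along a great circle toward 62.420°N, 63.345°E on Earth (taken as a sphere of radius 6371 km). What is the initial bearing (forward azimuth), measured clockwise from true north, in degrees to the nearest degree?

337°

With φ₁ = 0.2868, φ₂ = 1.0894, Δλ = -0.7823 rad, the forward-azimuth formula gives
θ = atan2( sin Δλ cos φ₂ , cos φ₁ sin φ₂ − sin φ₁ cos φ₂ cos Δλ ) = atan2(-0.3264, 0.7573) = -23.32°.
Adding 360° brings this into [0°, 360°): 337°.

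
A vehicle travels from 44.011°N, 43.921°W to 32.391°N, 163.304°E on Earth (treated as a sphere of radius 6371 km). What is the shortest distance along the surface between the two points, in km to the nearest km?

11082 km

In radians: φ₁ = 0.7681, φ₂ = 0.5653, Δλ = -152.775° = -2.6664 rad.
cos c = sin φ₁ sin φ₂ + cos φ₁ cos φ₂ cos Δλ = (0.6948)(0.5357) + (0.7192)(0.8444)(-0.8892) = -0.16783,
so c = arccos(-0.16783) = 1.73942 rad.
Distance = R·c = 6371 × 1.7394 ≈ 11082 km.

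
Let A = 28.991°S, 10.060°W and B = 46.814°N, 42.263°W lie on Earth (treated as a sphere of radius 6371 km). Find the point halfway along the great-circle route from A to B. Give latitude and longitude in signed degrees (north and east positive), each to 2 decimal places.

9.26°, -24.14°

The central angle between A and B is δ = 1.4171 rad.
With f = 0.5, the slerp weights are sin((1−f)δ)/sin δ = 0.6585 and sin(fδ)/sin δ = 0.6585.
Weighted sum of the unit vectors: (0.6585)·(0.8612,-0.1528,-0.4847) + (0.6585)·(0.5065,-0.4603,0.7291) = (0.9006, -0.4037, 0.1610).
Converting back: φ = atan2(z, √(x²+y²)) = 9.26°, λ = atan2(y, x) = -24.14°.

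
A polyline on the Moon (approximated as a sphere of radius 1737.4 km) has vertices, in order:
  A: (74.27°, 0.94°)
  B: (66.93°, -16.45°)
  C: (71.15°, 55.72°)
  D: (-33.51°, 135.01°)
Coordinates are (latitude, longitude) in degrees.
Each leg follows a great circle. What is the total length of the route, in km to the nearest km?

Leg A→B: central angle 0.1617 rad, distance 281.0 km.
Leg B→C: central angle 0.4288 rad, distance 745.1 km.
Leg C→D: central angle 2.0628 rad, distance 3583.9 km.
Total: 281.0 + 745.1 + 3583.9 ≈ 4610 km.

4610 km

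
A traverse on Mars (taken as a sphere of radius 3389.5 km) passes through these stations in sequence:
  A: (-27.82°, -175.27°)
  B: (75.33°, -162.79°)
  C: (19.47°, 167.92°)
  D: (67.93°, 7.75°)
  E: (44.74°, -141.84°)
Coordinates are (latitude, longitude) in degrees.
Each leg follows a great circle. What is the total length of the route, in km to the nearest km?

Leg A→B: central angle 1.8057 rad, distance 6120.6 km.
Leg B→C: central angle 1.0114 rad, distance 3428.1 km.
Leg C→D: central angle 1.5952 rad, distance 5406.8 km.
Leg D→E: central angle 1.1350 rad, distance 3847.1 km.
Total: 6120.6 + 3428.1 + 5406.8 + 3847.1 ≈ 18802 km.

18802 km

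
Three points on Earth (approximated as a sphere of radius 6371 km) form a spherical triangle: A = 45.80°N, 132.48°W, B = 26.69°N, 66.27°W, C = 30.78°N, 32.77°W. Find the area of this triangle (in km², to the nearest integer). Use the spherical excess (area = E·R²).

9846828 km²

Side lengths (central angles): a = 0.5157, b = 1.3017, c = 0.9603 rad; semiperimeter s = 1.3889.
By l'Huilier's theorem, tan(E/4) = √[tan(s/2) tan((s−a)/2) tan((s−b)/2) tan((s−c)/2)], giving spherical excess E = 0.2426 rad.
Area = E·R² = 0.2426 × (6371)² ≈ 9846828 km².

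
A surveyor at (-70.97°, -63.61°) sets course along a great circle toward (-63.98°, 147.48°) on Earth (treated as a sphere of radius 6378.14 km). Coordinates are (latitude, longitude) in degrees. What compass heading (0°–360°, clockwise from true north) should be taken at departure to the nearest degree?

With φ₁ = -1.2387, φ₂ = -1.1167, Δλ = -2.5990 rad, the forward-azimuth formula gives
θ = atan2( sin Δλ cos φ₂ , cos φ₁ sin φ₂ − sin φ₁ cos φ₂ cos Δλ ) = atan2(-0.2265, -0.6482) = -160.74°.
Adding 360° brings this into [0°, 360°): 199°.

199°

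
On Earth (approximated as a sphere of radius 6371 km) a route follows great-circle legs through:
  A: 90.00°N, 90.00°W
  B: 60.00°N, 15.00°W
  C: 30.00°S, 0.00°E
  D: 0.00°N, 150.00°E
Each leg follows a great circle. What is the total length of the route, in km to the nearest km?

28848 km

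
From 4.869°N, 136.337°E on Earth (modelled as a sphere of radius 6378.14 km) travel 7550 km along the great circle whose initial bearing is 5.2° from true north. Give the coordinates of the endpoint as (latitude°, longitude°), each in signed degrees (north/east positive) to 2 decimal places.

Angular distance δ = d/R = 7550/6378.14 = 1.18373 rad; initial bearing θ = 0.0908 rad.
sin φ₂ = sin φ₁ cos δ + cos φ₁ sin δ cos θ = (0.0849)(0.3775) + (0.9964)(0.9260)(0.9959) = 0.9509, so φ₂ = 71.97°.
Δλ = atan2(sin θ sin δ cos φ₁, cos δ − sin φ₁ sin φ₂) = atan2(0.0836, 0.2968) = 15.737°.
λ₂ = 136.337° + 15.737° = 152.07°.

71.97°, 152.07°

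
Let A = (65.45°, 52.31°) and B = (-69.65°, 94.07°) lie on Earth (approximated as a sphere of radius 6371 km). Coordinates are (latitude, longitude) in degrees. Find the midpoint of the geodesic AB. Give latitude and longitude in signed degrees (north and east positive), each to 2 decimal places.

-2.25°, 71.25°

The central angle between A and B is δ = 2.4114 rad.
With f = 0.5, the slerp weights are sin((1−f)δ)/sin δ = 1.4004 and sin(fδ)/sin δ = 1.4004.
Weighted sum of the unit vectors: (1.4004)·(0.2540,0.3288,0.9096) + (1.4004)·(-0.0247,0.3469,-0.9376) = (0.3212, 0.9462, -0.0392).
Converting back: φ = atan2(z, √(x²+y²)) = -2.25°, λ = atan2(y, x) = 71.25°.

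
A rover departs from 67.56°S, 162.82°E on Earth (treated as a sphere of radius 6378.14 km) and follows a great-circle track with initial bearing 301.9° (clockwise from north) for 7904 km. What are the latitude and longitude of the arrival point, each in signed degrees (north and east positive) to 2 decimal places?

-6.32°, 108.95°

Angular distance δ = d/R = 7904/6378.14 = 1.23923 rad; initial bearing θ = 5.2691 rad.
sin φ₂ = sin φ₁ cos δ + cos φ₁ sin δ cos θ = (-0.9243)(0.3255) + (0.3817)(0.9455)(0.5284) = -0.1101, so φ₂ = -6.32°.
Δλ = atan2(sin θ sin δ cos φ₁, cos δ − sin φ₁ sin φ₂) = atan2(-0.3064, 0.2237) = -53.867°.
λ₂ = 162.820° − 53.867° = 108.95°.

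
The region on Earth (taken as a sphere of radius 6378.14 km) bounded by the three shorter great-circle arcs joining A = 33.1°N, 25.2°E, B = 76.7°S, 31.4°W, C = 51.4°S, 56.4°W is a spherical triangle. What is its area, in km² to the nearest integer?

Side lengths (central angles): a = 0.4721, b = 1.9288, c = 2.0102 rad; semiperimeter s = 2.2055.
By l'Huilier's theorem, tan(E/4) = √[tan(s/2) tan((s−a)/2) tan((s−b)/2) tan((s−c)/2)], giving spherical excess E = 0.7057 rad.
Area = E·R² = 0.7057 × (6378.14)² ≈ 28708340 km².

28708340 km²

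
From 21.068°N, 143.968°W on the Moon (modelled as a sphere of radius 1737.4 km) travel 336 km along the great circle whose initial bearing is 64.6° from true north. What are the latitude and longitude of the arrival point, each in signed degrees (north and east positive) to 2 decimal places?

Angular distance δ = d/R = 336/1737.4 = 0.19339 rad; initial bearing θ = 1.1275 rad.
sin φ₂ = sin φ₁ cos δ + cos φ₁ sin δ cos θ = (0.3595)(0.9814) + (0.9332)(0.1922)(0.4289) = 0.4297, so φ₂ = 25.45°.
Δλ = atan2(sin θ sin δ cos φ₁, cos δ − sin φ₁ sin φ₂) = atan2(0.1620, 0.8269) = 11.085°.
λ₂ = -143.968° + 11.085° = -132.88°.

25.45°, -132.88°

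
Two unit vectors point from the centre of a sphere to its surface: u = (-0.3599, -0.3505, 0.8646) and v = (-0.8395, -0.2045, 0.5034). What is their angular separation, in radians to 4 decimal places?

u·v = 0.8091; |u| = 1.0000, |v| = 1.0000.
cos θ = (u·v)/(|u||v|) = 0.8091, so θ = 0.6282 rad.

0.6282 rad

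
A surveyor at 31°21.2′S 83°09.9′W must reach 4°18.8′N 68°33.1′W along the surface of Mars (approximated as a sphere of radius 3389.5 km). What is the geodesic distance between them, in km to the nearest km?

2265 km

With latitudes φ₁ = -31.353°, φ₂ = 4.313° and longitude difference Δλ = 14.613°:
Haversine: a = sin²(Δφ/2) + cos φ₁ cos φ₂ sin²(Δλ/2) = 0.0938 + (0.8540)(0.9972)(0.0162) = 0.10756.
Central angle c = 2·arcsin(√a) = 0.66830 rad.
Distance = R·c = 3389.5 × 0.6683 ≈ 2265 km.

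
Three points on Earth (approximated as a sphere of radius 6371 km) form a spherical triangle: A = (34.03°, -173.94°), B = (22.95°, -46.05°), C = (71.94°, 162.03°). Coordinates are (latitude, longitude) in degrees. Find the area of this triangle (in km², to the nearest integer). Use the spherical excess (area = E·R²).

25813598 km²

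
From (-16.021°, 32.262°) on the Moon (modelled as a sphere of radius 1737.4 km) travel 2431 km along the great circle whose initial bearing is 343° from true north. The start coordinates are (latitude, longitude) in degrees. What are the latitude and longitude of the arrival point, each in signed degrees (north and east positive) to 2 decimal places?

59.15°, -1.92°

Angular distance δ = d/R = 2431/1737.4 = 1.39922 rad; initial bearing θ = 5.9865 rad.
sin φ₂ = sin φ₁ cos δ + cos φ₁ sin δ cos θ = (-0.2760)(0.1707) + (0.9612)(0.9853)(0.9563) = 0.8585, so φ₂ = 59.15°.
Δλ = atan2(sin θ sin δ cos φ₁, cos δ − sin φ₁ sin φ₂) = atan2(-0.2769, 0.4077) = -34.183°.
λ₂ = 32.262° − 34.183° = -1.92°.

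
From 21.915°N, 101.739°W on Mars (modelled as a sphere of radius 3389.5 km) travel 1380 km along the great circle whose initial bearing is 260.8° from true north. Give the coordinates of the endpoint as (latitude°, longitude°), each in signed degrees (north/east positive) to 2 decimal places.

Angular distance δ = d/R = 1380/3389.5 = 0.40714 rad; initial bearing θ = 4.5518 rad.
sin φ₂ = sin φ₁ cos δ + cos φ₁ sin δ cos θ = (0.3732)(0.9183) + (0.9277)(0.3960)(-0.1599) = 0.2840, so φ₂ = 16.50°.
Δλ = atan2(sin θ sin δ cos φ₁, cos δ − sin φ₁ sin φ₂) = atan2(-0.3626, 0.8123) = -24.059°.
λ₂ = -101.739° − 24.059° = -125.80°.

16.50°, -125.80°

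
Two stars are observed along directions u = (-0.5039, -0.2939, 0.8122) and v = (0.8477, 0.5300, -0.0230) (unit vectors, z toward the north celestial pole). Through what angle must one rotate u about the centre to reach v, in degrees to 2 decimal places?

126.99°

u·v = -0.6016; |u| = 1.0000, |v| = 1.0000.
cos θ = (u·v)/(|u||v|) = -0.6016, so θ = 126.99°.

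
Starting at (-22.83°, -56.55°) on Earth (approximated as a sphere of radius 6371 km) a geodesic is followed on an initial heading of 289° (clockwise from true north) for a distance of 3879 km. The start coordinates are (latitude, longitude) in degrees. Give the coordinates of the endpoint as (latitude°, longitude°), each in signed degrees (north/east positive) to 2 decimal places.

Angular distance δ = d/R = 3879/6371 = 0.60885 rad; initial bearing θ = 5.0440 rad.
sin φ₂ = sin φ₁ cos δ + cos φ₁ sin δ cos θ = (-0.3880)(0.8203) + (0.9217)(0.5719)(0.3256) = -0.1467, so φ₂ = -8.43°.
Δλ = atan2(sin θ sin δ cos φ₁, cos δ − sin φ₁ sin φ₂) = atan2(-0.4984, 0.7634) = -33.139°.
λ₂ = -56.550° − 33.139° = -89.69°.

-8.43°, -89.69°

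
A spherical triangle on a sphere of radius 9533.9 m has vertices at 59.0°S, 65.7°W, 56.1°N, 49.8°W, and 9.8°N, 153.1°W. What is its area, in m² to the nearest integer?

Side lengths (central angles): a = 1.5560, b = 1.6940, c = 2.0210 rad; semiperimeter s = 2.6355.
By l'Huilier's theorem, tan(E/4) = √[tan(s/2) tan((s−a)/2) tan((s−b)/2) tan((s−c)/2)], giving spherical excess E = 2.1957 rad.
Area = E·R² = 2.1957 × (9533.9)² ≈ 199577203 m².

199577203 m²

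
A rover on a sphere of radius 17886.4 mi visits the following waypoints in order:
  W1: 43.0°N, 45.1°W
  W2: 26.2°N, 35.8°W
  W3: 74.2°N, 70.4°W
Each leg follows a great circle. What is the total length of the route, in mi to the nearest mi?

21753 mi

Leg W1→W2: central angle 0.3217 rad, distance 5754.4 mi.
Leg W2→W3: central angle 0.8945 rad, distance 15999.1 mi.
Total: 5754.4 + 15999.1 ≈ 21753 mi.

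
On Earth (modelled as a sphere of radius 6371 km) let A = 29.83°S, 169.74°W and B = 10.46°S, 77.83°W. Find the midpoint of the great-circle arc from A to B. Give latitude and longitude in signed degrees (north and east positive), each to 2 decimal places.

The central angle between A and B is δ = 1.5089 rad.
With f = 0.5, the slerp weights are sin((1−f)δ)/sin δ = 0.6862 and sin(fδ)/sin δ = 0.6862.
Weighted sum of the unit vectors: (0.6862)·(-0.8536,-0.1545,-0.4974) + (0.6862)·(0.2073,-0.9613,-0.1815) = (-0.4435, -0.7657, -0.4659).
Converting back: φ = atan2(z, √(x²+y²)) = -27.77°, λ = atan2(y, x) = -120.08°.

-27.77°, -120.08°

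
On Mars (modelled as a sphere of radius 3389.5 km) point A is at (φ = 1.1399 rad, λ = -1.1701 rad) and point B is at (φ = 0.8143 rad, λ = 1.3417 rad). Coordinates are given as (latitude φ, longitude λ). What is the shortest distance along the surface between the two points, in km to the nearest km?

3821 km

With latitudes φ₁ = 65.311°, φ₂ = 46.656° and longitude difference Δλ = 143.916°:
Haversine: a = sin²(Δφ/2) + cos φ₁ cos φ₂ sin²(Δλ/2) = 0.0263 + (0.4177)(0.6864)(0.9041) = 0.28546.
Central angle c = 2·arcsin(√a) = 1.12732 rad.
Distance = R·c = 3389.5 × 1.1273 ≈ 3821 km.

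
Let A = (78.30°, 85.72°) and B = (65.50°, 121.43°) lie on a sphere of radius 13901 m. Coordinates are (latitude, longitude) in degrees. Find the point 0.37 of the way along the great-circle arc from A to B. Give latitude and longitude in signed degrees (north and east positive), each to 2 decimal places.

The central angle between A and B is δ = 0.2861 rad.
With f = 0.37, the slerp weights are sin((1−f)δ)/sin δ = 0.6352 and sin(fδ)/sin δ = 0.3744.
Weighted sum of the unit vectors: (0.6352)·(0.0151,0.2022,0.9792) + (0.3744)·(-0.2162,0.3538,0.9100) = (-0.0713, 0.2609, 0.9627).
Converting back: φ = atan2(z, √(x²+y²)) = 74.31°, λ = atan2(y, x) = 105.29°.

74.31°, 105.29°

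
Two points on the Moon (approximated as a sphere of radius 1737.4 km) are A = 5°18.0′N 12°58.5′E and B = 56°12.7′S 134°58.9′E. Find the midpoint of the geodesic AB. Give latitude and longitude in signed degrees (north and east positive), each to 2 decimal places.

-41.17°, 46.91°

The central angle between A and B is δ = 1.9501 rad.
With f = 0.5, the slerp weights are sin((1−f)δ)/sin δ = 0.8911 and sin(fδ)/sin δ = 0.8911.
Weighted sum of the unit vectors: (0.8911)·(0.9703,0.2236,0.0924) + (0.8911)·(-0.3931,0.3934,-0.8311) = (0.5143, 0.5497, -0.6582).
Converting back: φ = atan2(z, √(x²+y²)) = -41.17°, λ = atan2(y, x) = 46.91°.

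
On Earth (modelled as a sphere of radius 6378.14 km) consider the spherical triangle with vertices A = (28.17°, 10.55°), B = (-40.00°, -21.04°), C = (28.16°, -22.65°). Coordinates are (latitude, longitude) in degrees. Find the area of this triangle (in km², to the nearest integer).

14378863 km²

Side lengths (central angles): a = 1.1899, b = 0.5092, c = 1.2955 rad; semiperimeter s = 1.4973.
By l'Huilier's theorem, tan(E/4) = √[tan(s/2) tan((s−a)/2) tan((s−b)/2) tan((s−c)/2)], giving spherical excess E = 0.3535 rad.
Area = E·R² = 0.3535 × (6378.14)² ≈ 14378863 km².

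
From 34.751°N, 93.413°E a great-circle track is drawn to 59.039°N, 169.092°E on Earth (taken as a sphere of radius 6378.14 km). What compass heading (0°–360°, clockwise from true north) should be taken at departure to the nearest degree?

Δλ = 75.679° = 1.3208 rad.
y = sin Δλ · cos φ₂ = (0.9689)(0.5145) = 0.4985
x = cos φ₁ sin φ₂ − sin φ₁ cos φ₂ cos Δλ = (0.8216)(0.8575) − (0.5700)(0.5145)(0.2474) = 0.6320
θ = atan2(y, x) = 38.26°, so the bearing is 38°.

38°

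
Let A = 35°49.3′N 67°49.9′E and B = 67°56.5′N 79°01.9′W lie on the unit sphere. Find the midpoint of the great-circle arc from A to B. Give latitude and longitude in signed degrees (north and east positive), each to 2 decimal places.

70.44°, 45.36°

Central angle δ = 1.2792 rad. Interpolating on the sphere with fraction f = 0.5:
P = [sin((1−f)δ)·A + sin(fδ)·B] / sin δ = 0.6232·A + 0.6232·B in Cartesian coordinates,
giving P = (0.2352, 0.2382, 0.9423), i.e. latitude 70.44°, longitude 45.36°.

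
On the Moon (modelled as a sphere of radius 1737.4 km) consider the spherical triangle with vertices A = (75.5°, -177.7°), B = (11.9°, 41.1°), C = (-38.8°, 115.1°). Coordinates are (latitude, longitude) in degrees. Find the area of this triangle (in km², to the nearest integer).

Side lengths (central angles): a = 1.4897, b = 2.1306, c = 1.5621 rad; semiperimeter s = 2.5912.
By l'Huilier's theorem, tan(E/4) = √[tan(s/2) tan((s−a)/2) tan((s−b)/2) tan((s−c)/2)], giving spherical excess E = 1.9711 rad.
Area = E·R² = 1.9711 × (1737.4)² ≈ 5949785 km².

5949785 km²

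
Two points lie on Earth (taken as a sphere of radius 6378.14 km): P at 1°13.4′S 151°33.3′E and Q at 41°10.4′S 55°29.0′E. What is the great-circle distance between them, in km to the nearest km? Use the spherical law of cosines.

In radians: φ₁ = -0.0214, φ₂ = -0.7186, Δλ = -96.072° = -1.6768 rad.
cos c = sin φ₁ sin φ₂ + cos φ₁ cos φ₂ cos Δλ = (-0.0213)(-0.6583) + (0.9998)(0.7527)(-0.1058) = -0.06554,
so c = arccos(-0.06554) = 1.63639 rad.
Distance = R·c = 6378.14 × 1.6364 ≈ 10437 km.

10437 km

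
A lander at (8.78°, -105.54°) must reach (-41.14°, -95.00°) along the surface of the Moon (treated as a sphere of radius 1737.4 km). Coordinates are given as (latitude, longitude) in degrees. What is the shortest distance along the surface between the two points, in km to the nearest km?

1542 km

In radians: φ₁ = 0.1532, φ₂ = -0.7180, Δλ = 10.540° = 0.1840 rad.
Haversine: a = sin²(Δφ/2) + cos φ₁ cos φ₂ sin²(Δλ/2) = 0.1781 + (0.9883)(0.7531)(0.0084) = 0.18435.
Central angle c = 2·arcsin(√a) = 0.88757 rad.
Distance = R·c = 1737.4 × 0.8876 ≈ 1542 km.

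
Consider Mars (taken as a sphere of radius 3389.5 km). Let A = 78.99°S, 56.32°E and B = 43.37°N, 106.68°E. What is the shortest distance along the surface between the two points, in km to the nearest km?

7444 km

Let φ₁ = -1.3786 rad, φ₂ = 0.7569 rad, and Δλ = 0.8789 rad.
cos c = sin φ₁ sin φ₂ + cos φ₁ cos φ₂ cos Δλ = (-0.9816)(0.6867) + (0.1910)(0.7269)(0.6380) = -0.58550,
so c = arccos(-0.58550) = 2.19629 rad.
Distance = R·c = 3389.5 × 2.1963 ≈ 7444 km.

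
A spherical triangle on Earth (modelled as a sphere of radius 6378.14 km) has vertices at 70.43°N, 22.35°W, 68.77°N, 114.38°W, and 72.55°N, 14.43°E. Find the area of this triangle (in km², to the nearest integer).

Side lengths (central angles): a = 0.6073, b = 0.2037, c = 0.5074 rad; semiperimeter s = 0.6592.
By l'Huilier's theorem, tan(E/4) = √[tan(s/2) tan((s−a)/2) tan((s−b)/2) tan((s−c)/2)], giving spherical excess E = 0.0500 rad.
Area = E·R² = 0.0500 × (6378.14)² ≈ 2036004 km².

2036004 km²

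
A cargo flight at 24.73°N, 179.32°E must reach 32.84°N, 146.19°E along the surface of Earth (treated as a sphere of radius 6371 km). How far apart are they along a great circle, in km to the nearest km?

3337 km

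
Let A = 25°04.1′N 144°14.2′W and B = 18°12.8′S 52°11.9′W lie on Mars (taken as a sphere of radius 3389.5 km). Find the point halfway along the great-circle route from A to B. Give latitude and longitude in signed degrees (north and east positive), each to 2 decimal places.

The central angle between A and B is δ = 1.7346 rad.
With f = 0.5, the slerp weights are sin((1−f)δ)/sin δ = 0.7729 and sin(fδ)/sin δ = 0.7729.
Weighted sum of the unit vectors: (0.7729)·(-0.7350,-0.5294,0.4237) + (0.7729)·(0.5822,-0.7506,-0.3126) = (-0.1181, -0.9893, 0.0859).
Converting back: φ = atan2(z, √(x²+y²)) = 4.93°, λ = atan2(y, x) = -96.81°.

4.93°, -96.81°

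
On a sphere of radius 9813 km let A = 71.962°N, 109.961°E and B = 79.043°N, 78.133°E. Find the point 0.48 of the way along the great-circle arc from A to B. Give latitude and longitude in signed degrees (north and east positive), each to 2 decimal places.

75.86°, 98.56°

Central angle δ = 0.1818 rad. Interpolating on the sphere with fraction f = 0.48:
P = [sin((1−f)δ)·A + sin(fδ)·B] / sin δ = 0.5221·A + 0.4820·B in Cartesian coordinates,
giving P = (-0.0363, 0.2416, 0.9697), i.e. latitude 75.86°, longitude 98.56°.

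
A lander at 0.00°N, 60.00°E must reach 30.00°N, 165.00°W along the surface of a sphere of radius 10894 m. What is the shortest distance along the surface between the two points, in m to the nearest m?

In radians: φ₁ = 0.0000, φ₂ = 0.5236, Δλ = 135.000° = 2.3562 rad.
Haversine: a = sin²(Δφ/2) + cos φ₁ cos φ₂ sin²(Δλ/2) = 0.0670 + (1.0000)(0.8660)(0.8536) = 0.80619.
Central angle c = 2·arcsin(√a) = 2.22985 rad.
Distance = R·c = 10894 × 2.2299 ≈ 24292 m.

24292 m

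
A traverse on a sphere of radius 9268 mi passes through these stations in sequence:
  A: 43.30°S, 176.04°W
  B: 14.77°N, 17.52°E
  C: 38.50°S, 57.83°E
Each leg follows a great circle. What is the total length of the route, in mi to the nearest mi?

Leg A→B: central angle 2.6040 rad, distance 24134.0 mi.
Leg B→C: central angle 1.1392 rad, distance 10557.7 mi.
Total: 24134.0 + 10557.7 ≈ 34692 mi.

34692 mi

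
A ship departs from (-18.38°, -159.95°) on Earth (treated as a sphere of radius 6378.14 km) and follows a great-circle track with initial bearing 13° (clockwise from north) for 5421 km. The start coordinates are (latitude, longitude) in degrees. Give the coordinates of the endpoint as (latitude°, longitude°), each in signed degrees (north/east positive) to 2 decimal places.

Angular distance δ = d/R = 5421/6378.14 = 0.84993 rad; initial bearing θ = 0.2269 rad.
sin φ₂ = sin φ₁ cos δ + cos φ₁ sin δ cos θ = (-0.3153)(0.6600) + (0.9490)(0.7512)(0.9744) = 0.4865, so φ₂ = 29.11°.
Δλ = atan2(sin θ sin δ cos φ₁, cos δ − sin φ₁ sin φ₂) = atan2(0.1604, 0.8134) = 11.153°.
λ₂ = -159.950° + 11.153° = -148.80°.

29.11°, -148.80°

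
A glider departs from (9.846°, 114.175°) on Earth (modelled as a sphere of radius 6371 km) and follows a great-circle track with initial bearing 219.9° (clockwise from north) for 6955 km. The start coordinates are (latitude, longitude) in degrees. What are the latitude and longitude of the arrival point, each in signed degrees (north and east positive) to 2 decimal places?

-36.29°, 69.25°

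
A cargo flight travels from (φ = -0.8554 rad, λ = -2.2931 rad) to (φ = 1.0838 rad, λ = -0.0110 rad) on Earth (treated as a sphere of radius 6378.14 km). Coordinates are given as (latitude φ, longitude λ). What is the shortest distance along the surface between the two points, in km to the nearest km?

16716 km

Let φ₁ = -0.8554 rad, φ₂ = 1.0838 rad, and Δλ = 2.2821 rad.
Haversine: a = sin²(Δφ/2) + cos φ₁ cos φ₂ sin²(Δλ/2) = 0.6801 + (0.6559)(0.4680)(0.8264) = 0.93373.
Central angle c = 2·arcsin(√a) = 2.62088 rad.
Distance = R·c = 6378.14 × 2.6209 ≈ 16716 km.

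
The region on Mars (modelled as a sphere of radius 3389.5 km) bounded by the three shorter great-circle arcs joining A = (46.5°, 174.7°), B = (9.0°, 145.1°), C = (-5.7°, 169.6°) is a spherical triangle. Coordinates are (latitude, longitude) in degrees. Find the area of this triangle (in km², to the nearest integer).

2426493 km²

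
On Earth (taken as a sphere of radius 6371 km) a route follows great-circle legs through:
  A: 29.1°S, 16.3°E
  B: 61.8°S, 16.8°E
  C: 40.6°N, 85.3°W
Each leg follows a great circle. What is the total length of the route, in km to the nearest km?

18141 km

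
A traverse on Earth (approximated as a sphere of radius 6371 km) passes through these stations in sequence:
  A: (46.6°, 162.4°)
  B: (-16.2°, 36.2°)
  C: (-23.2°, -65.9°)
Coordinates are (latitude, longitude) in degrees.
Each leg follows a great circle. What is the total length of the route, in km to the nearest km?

24533 km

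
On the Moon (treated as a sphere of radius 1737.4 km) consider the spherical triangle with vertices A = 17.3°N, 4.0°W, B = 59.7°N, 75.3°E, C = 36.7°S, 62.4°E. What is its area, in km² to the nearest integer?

Side lengths (central angles): a = 1.6928, b = 1.4417, c = 1.2173 rad; semiperimeter s = 2.1759.
By l'Huilier's theorem, tan(E/4) = √[tan(s/2) tan((s−a)/2) tan((s−b)/2) tan((s−c)/2)], giving spherical excess E = 1.1895 rad.
Area = E·R² = 1.1895 × (1737.4)² ≈ 3590453 km².

3590453 km²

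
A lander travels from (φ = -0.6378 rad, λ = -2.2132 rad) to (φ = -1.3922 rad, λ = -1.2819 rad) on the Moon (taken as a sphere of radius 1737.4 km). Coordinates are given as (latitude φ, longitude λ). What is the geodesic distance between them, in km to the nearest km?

In radians: φ₁ = -0.6378, φ₂ = -1.3922, Δλ = 53.360° = 0.9313 rad.
cos c = sin φ₁ sin φ₂ + cos φ₁ cos φ₂ cos Δλ = (-0.5954)(-0.9841) + (0.8034)(0.1776)(0.5968) = 0.67114,
so c = arccos(0.67114) = 0.83506 rad.
Distance = R·c = 1737.4 × 0.8351 ≈ 1451 km.

1451 km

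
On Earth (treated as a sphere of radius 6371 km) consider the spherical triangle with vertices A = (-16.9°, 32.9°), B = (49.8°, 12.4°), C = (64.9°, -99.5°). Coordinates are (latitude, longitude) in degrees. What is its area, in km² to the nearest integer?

6148262 km²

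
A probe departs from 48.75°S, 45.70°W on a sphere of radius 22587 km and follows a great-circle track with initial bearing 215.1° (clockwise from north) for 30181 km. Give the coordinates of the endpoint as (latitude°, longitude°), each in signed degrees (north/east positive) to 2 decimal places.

Angular distance δ = d/R = 30181/22587 = 1.33621 rad; initial bearing θ = 3.7542 rad.
sin φ₂ = sin φ₁ cos δ + cos φ₁ sin δ cos θ = (-0.7518)(0.2324) + (0.6593)(0.9726)(-0.8181) = -0.6994, so φ₂ = -44.38°.
Δλ = atan2(sin θ sin δ cos φ₁, cos δ − sin φ₁ sin φ₂) = atan2(-0.3687, -0.2934) = -128.510°.
λ₂ = -45.700° − 128.510° = -174.21°.

-44.38°, -174.21°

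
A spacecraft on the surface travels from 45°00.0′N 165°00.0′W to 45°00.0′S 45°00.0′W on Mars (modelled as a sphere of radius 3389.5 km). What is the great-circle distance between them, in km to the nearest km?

8199 km

In radians: φ₁ = 0.7854, φ₂ = -0.7854, Δλ = 120.000° = 2.0944 rad.
Haversine: a = sin²(Δφ/2) + cos φ₁ cos φ₂ sin²(Δλ/2) = 0.5000 + (0.7071)(0.7071)(0.7500) = 0.87500.
Central angle c = 2·arcsin(√a) = 2.41886 rad.
Distance = R·c = 3389.5 × 2.4189 ≈ 8199 km.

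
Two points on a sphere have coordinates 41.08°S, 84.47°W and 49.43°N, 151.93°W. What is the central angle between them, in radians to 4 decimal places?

1.8873 rad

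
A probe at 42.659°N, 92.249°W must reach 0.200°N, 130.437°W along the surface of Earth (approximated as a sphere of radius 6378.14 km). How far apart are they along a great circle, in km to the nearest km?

In radians: φ₁ = 0.7445, φ₂ = 0.0035, Δλ = -38.188° = -0.6665 rad.
cos c = sin φ₁ sin φ₂ + cos φ₁ cos φ₂ cos Δλ = (0.6776)(0.0035) + (0.7354)(1.0000)(0.7860) = 0.58038,
so c = arccos(0.58038) = 0.95161 rad.
Distance = R·c = 6378.14 × 0.9516 ≈ 6069 km.

6069 km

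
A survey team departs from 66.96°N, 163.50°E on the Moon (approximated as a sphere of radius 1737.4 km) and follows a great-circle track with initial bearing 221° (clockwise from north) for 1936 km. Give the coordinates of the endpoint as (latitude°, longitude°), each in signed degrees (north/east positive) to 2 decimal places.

8.08°, 127.00°

Angular distance δ = d/R = 1936/1737.4 = 1.11431 rad; initial bearing θ = 3.8572 rad.
sin φ₂ = sin φ₁ cos δ + cos φ₁ sin δ cos θ = (0.9202)(0.4408) + (0.3914)(0.8976)(-0.7547) = 0.1405, so φ₂ = 8.08°.
Δλ = atan2(sin θ sin δ cos φ₁, cos δ − sin φ₁ sin φ₂) = atan2(-0.2305, 0.3115) = -36.497°.
λ₂ = 163.500° − 36.497° = 127.00°.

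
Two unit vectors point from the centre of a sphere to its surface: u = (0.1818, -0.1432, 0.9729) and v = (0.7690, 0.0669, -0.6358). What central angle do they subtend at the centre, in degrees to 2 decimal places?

u·v = -0.4883; |u| = 1.0000, |v| = 1.0000.
cos θ = (u·v)/(|u||v|) = -0.4883, so θ = 119.23°.

119.23°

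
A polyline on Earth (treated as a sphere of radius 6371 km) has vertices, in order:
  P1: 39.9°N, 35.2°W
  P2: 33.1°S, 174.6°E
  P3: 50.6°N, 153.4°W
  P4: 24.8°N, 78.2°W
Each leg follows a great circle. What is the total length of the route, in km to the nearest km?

Leg P1→P2: central angle 2.7092 rad, distance 17260.6 km.
Leg P2→P3: central angle 1.5419 rad, distance 9823.2 km.
Leg P3→P4: central angle 1.0800 rad, distance 6880.8 km.
Total: 17260.6 + 9823.2 + 6880.8 ≈ 33965 km.

33965 km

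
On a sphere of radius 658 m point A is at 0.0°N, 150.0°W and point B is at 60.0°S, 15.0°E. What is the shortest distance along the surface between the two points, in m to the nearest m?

In radians: φ₁ = 0.0000, φ₂ = -1.0472, Δλ = 165.000° = 2.8798 rad.
Haversine: a = sin²(Δφ/2) + cos φ₁ cos φ₂ sin²(Δλ/2) = 0.2500 + (1.0000)(0.5000)(0.9830) = 0.74148.
Central angle c = 2·arcsin(√a) = 2.07483 rad.
Distance = R·c = 658 × 2.0748 ≈ 1365 m.

1365 m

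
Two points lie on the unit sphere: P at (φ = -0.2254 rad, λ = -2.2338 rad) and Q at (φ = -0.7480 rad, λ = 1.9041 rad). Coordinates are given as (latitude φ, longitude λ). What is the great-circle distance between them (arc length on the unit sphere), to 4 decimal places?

1.8093

Let φ₁ = -0.2254 rad, φ₂ = -0.7480 rad, and Δλ = -2.1453 rad.
Haversine: a = sin²(Δφ/2) + cos φ₁ cos φ₂ sin²(Δλ/2) = 0.0667 + (0.9747)(0.7331)(0.7717) = 0.61813.
Central angle c = 2·arcsin(√a) = 1.80930 rad.
On the unit sphere the arc length equals the central angle: 1.8093.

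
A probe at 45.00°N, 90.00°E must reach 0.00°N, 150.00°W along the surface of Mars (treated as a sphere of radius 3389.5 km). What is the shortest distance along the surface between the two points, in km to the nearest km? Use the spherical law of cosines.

6549 km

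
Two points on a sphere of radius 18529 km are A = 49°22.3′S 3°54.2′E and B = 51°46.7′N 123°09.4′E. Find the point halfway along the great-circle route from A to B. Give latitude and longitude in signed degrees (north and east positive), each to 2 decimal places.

Central angle δ = 2.4867 rad. Interpolating on the sphere with fraction f = 0.5:
P = [sin((1−f)δ)·A + sin(fδ)·B] / sin δ = 1.5546·A + 1.5546·B in Cartesian coordinates,
giving P = (0.4839, 0.8742, 0.0415), i.e. latitude 2.38°, longitude 61.03°.

2.38°, 61.03°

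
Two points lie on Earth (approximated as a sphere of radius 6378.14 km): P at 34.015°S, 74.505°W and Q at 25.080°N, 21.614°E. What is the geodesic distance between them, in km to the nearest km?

12077 km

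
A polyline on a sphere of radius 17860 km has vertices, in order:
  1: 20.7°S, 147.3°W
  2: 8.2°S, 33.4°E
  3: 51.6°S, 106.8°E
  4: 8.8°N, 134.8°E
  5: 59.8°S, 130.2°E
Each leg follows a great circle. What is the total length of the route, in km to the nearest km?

111632 km

Leg 1→2: central angle 2.6370 rad, distance 47097.7 km.
Leg 2→3: central angle 1.2793 rad, distance 22847.7 km.
Leg 3→4: central angle 1.1350 rad, distance 20271.9 km.
Leg 4→5: central angle 1.1990 rad, distance 21414.4 km.
Total: 47097.7 + 22847.7 + 20271.9 + 21414.4 ≈ 111632 km.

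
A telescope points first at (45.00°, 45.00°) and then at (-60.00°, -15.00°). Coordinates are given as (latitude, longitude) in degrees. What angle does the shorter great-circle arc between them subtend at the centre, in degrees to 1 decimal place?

In radians: φ₁ = 0.7854, φ₂ = -1.0472, Δλ = -60.000° = -1.0472 rad.
cos c = sin φ₁ sin φ₂ + cos φ₁ cos φ₂ cos Δλ = (0.7071)(-0.8660) + (0.7071)(0.5000)(0.5000) = -0.43560,
so c = arccos(-0.43560) = 2.02150 rad.
So the angular separation is 115.8°.

115.8°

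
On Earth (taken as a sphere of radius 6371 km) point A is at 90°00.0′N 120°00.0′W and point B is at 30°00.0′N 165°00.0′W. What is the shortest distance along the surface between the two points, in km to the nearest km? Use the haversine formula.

6672 km

Let φ₁ = 1.5708 rad, φ₂ = 0.5236 rad, and Δλ = -0.7854 rad.
Haversine: a = sin²(Δφ/2) + cos φ₁ cos φ₂ sin²(Δλ/2) = 0.2500 + (0.0000)(0.8660)(0.1464) = 0.25000.
Central angle c = 2·arcsin(√a) = 1.04720 rad.
Distance = R·c = 6371 × 1.0472 ≈ 6672 km.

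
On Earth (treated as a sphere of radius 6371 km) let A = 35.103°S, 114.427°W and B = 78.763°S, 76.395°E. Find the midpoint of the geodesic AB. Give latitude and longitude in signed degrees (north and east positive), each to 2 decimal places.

-68.03°, -117.77°

The central angle between A and B is δ = 1.1512 rad.
With f = 0.5, the slerp weights are sin((1−f)δ)/sin δ = 0.5960 and sin(fδ)/sin δ = 0.5960.
Weighted sum of the unit vectors: (0.5960)·(-0.3383,-0.7449,-0.5750) + (0.5960)·(0.0458,0.1894,-0.9808) = (-0.1743, -0.3311, -0.9274).
Converting back: φ = atan2(z, √(x²+y²)) = -68.03°, λ = atan2(y, x) = -117.77°.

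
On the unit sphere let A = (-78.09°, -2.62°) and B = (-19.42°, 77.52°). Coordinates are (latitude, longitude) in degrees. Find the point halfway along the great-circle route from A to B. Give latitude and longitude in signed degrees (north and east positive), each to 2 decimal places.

The central angle between A and B is δ = 1.2040 rad.
With f = 0.5, the slerp weights are sin((1−f)δ)/sin δ = 0.6066 and sin(fδ)/sin δ = 0.6066.
Weighted sum of the unit vectors: (0.6066)·(0.2062,-0.0094,-0.9785) + (0.6066)·(0.2038,0.9208,-0.3325) = (0.2487, 0.5529, -0.7953).
Converting back: φ = atan2(z, √(x²+y²)) = -52.68°, λ = atan2(y, x) = 65.78°.

-52.68°, 65.78°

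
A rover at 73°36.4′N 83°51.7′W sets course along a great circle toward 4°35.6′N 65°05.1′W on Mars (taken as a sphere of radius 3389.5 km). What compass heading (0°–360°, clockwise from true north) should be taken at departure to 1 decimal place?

160.0°

With φ₁ = 1.2847, φ₂ = 0.0802, Δλ = 0.3277 rad, the forward-azimuth formula gives
θ = atan2( sin Δλ cos φ₂ , cos φ₁ sin φ₂ − sin φ₁ cos φ₂ cos Δλ ) = atan2(0.3208, -0.8828) = 160.03°.
So the initial bearing is 160.0°.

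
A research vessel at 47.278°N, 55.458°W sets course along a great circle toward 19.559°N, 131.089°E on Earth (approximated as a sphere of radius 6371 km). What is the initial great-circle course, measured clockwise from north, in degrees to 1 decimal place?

353.3°

With φ₁ = 0.8252, φ₂ = 0.3414, Δλ = -3.0273 rad, the forward-azimuth formula gives
θ = atan2( sin Δλ cos φ₂ , cos φ₁ sin φ₂ − sin φ₁ cos φ₂ cos Δλ ) = atan2(-0.1074, 0.9149) = -6.70°.
Adding 360° brings this into [0°, 360°): 353.3°.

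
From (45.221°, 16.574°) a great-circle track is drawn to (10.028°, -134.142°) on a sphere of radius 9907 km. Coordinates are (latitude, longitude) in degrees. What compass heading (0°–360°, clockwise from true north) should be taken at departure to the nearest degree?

327°

With φ₁ = 0.7893, φ₂ = 0.1750, Δλ = -2.6305 rad, the forward-azimuth formula gives
θ = atan2( sin Δλ cos φ₂ , cos φ₁ sin φ₂ − sin φ₁ cos φ₂ cos Δλ ) = atan2(-0.4817, 0.7323) = -33.33°.
Adding 360° brings this into [0°, 360°): 327°.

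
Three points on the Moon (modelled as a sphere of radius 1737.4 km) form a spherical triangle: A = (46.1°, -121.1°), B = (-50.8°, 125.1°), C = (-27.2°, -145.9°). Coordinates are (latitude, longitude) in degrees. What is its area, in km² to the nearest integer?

Side lengths (central angles): a = 1.1982, b = 1.3382, c = 2.3968 rad; semiperimeter s = 2.4666.
By l'Huilier's theorem, tan(E/4) = √[tan(s/2) tan((s−a)/2) tan((s−b)/2) tan((s−c)/2)], giving spherical excess E = 0.8479 rad.
Area = E·R² = 0.8479 × (1737.4)² ≈ 2559427 km².

2559427 km²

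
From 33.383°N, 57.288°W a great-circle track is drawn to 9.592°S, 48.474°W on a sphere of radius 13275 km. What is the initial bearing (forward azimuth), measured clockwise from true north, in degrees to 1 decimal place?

With φ₁ = 0.5826, φ₂ = -0.1674, Δλ = 0.1538 rad, the forward-azimuth formula gives
θ = atan2( sin Δλ cos φ₂ , cos φ₁ sin φ₂ − sin φ₁ cos φ₂ cos Δλ ) = atan2(0.1511, -0.6753) = 167.39°.
So the initial bearing is 167.4°.

167.4°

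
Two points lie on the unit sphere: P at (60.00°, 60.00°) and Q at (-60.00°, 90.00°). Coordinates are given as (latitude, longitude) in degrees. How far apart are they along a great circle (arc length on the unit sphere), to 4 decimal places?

2.1335

In radians: φ₁ = 1.0472, φ₂ = -1.0472, Δλ = 30.000° = 0.5236 rad.
Haversine: a = sin²(Δφ/2) + cos φ₁ cos φ₂ sin²(Δλ/2) = 0.7500 + (0.5000)(0.5000)(0.0670) = 0.76675.
Central angle c = 2·arcsin(√a) = 2.13352 rad.
On the unit sphere the arc length equals the central angle: 2.1335.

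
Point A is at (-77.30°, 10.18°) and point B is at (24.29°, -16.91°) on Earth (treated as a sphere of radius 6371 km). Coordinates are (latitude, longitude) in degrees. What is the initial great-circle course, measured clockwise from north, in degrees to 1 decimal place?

334.8°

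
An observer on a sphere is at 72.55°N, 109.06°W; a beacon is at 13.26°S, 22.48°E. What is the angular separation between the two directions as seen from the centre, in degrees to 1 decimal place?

With latitudes φ₁ = 72.550°, φ₂ = -13.260° and longitude difference Δλ = 131.540°:
cos c = sin φ₁ sin φ₂ + cos φ₁ cos φ₂ cos Δλ = (0.9540)(-0.2294) + (0.2999)(0.9733)(-0.6631) = -0.41237,
so c = arccos(-0.41237) = 1.99585 rad.
So the angular separation is 114.4°.

114.4°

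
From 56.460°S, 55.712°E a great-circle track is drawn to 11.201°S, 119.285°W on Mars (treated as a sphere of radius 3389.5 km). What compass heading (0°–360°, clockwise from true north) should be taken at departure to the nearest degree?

185°

Δλ = -174.997° = -3.0543 rad.
y = sin Δλ · cos φ₂ = (-0.0872)(0.9810) = -0.0855
x = cos φ₁ sin φ₂ − sin φ₁ cos φ₂ cos Δλ = (0.5525)(-0.1943) − (-0.8335)(0.9810)(-0.9962) = -0.9218
θ = atan2(y, x) = -174.70°; adding 360° gives 185°.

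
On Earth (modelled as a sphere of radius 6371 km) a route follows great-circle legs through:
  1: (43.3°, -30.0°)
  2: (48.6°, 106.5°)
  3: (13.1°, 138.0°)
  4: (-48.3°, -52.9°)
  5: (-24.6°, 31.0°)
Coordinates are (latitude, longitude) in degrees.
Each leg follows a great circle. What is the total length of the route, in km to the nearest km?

37375 km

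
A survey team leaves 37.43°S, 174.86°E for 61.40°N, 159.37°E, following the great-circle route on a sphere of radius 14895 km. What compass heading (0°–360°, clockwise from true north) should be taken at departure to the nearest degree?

Δλ = -15.490° = -0.2704 rad.
y = sin Δλ · cos φ₂ = (-0.2671)(0.4787) = -0.1278
x = cos φ₁ sin φ₂ − sin φ₁ cos φ₂ cos Δλ = (0.7941)(0.8780) − (-0.6078)(0.4787)(0.9637) = 0.9776
θ = atan2(y, x) = -7.45°; adding 360° gives 353°.

353°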